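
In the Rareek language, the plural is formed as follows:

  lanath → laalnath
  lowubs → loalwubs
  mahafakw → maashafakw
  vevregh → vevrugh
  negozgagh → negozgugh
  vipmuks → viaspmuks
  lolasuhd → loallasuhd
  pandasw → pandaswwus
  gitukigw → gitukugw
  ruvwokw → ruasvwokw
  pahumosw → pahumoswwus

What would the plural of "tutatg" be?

gitukigw and pandasw both end in -w yet inflect differently (gitukugw, pandaswwus), so the final letter is not what conditions the rule; the second-to-last letter is.
"tutatg" has second-to-last letter 't'. The one such stem in the data (lanath → laalnath) inserts -al- after the first vowel (as do lowubs, lolasuhd), so the same rule applies.
The other patterns: stems whose second-to-last letter is 'g' change the last vowel to 'u'; stems whose second-to-last letter is 's' double the final consonant and add -us; stems whose second-to-last letter is 'k' insert -as- after the first vowel.
So tutatg → tualtatg.

tualtatg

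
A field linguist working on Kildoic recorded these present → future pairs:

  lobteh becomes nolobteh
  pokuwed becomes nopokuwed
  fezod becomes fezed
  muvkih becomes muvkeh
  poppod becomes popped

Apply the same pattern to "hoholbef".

nohoholbef

pokuwed and fezod both end in -d yet inflect differently (nopokuwed, fezed), so the final letter is not what conditions the rule; the last vowel is.
"hoholbef" has last vowel 'e'. The stems whose last vowel is 'e' (lobteh → nolobteh, pokuwed → nopokuwed) add the prefix no-.
So hoholbef → nohoholbef.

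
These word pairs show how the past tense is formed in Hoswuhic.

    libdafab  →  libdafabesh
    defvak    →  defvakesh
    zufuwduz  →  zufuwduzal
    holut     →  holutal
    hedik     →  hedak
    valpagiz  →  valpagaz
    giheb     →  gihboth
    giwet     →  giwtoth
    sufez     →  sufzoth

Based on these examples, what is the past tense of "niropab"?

defvak and hedik both end in -k yet inflect differently (defvakesh, hedak), so the final letter is not what conditions the rule; the last vowel is.
"niropab" has last vowel 'a'. The stems whose last vowel is 'a' (libdafab → libdafabesh, defvak → defvakesh) add -esh.
The other patterns: stems whose last vowel is 'u' add -al; stems whose last vowel is 'i' change the last vowel to 'a'; stems whose last vowel is 'e' delete the last vowel and add -oth.
So niropab → niropabesh.

niropabesh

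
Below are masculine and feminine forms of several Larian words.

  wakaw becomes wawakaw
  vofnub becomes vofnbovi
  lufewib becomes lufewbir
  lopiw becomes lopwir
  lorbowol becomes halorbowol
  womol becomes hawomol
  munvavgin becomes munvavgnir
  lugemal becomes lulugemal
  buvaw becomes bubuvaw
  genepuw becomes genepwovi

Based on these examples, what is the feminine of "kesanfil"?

kesanflir

"kesanfil" has last vowel 'i'. The stems whose last vowel is 'i' (munvavgin → munvavgnir, lufewib → lufewbir, lopiw → lopwir) delete the last vowel and add -ir.
So kesanfil → kesanflir.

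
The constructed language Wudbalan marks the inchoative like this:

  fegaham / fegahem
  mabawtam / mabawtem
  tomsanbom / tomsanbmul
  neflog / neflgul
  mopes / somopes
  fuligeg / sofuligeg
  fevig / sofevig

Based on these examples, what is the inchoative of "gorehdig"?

"gorehdig" has last vowel 'i'. The one such stem in the data (fevig → sofevig) adds the prefix so-, so the same rule applies.
The other patterns: stems whose last vowel is 'a' change the last vowel to 'e'; stems whose last vowel is 'o' delete the last vowel and add -ul.
So gorehdig → sogorehdig.

sogorehdig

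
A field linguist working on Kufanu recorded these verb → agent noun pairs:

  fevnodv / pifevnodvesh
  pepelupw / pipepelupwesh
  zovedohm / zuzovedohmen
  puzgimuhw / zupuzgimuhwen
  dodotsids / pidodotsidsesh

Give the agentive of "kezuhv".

zukezuhven

puzgimuhw and pepelupw both end in -w yet inflect differently (zupuzgimuhwen, pipepelupwesh), so the final letter is not what conditions the rule; the second-to-last letter is.
"kezuhv" has second-to-last letter 'h'. The stems whose second-to-last letter is 'h' (zovedohm → zuzovedohmen, puzgimuhw → zupuzgimuhwen) add zu- … -en around the stem.
So kezuhv → zukezuhven.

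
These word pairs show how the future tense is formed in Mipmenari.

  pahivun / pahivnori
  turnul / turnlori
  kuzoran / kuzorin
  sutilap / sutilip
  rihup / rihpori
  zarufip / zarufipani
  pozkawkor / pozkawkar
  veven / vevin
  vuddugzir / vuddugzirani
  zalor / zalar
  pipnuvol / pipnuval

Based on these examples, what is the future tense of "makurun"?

zarufip and sutilap both end in -p yet inflect differently (zarufipani, sutilip), so the final letter is not what conditions the rule; the last vowel is.
"makurun" has last vowel 'u'. The stems whose last vowel is 'u' (turnul → turnlori, pahivun → pahivnori, rihup → rihpori) delete the last vowel and add -ori.
The other patterns: stems whose last vowel is 'i' add -ani; stems whose last vowel is 'a' or 'e' change the last vowel to 'i'; stems whose last vowel is 'o' change the last vowel to 'a'.
So makurun → makurnori.

makurnori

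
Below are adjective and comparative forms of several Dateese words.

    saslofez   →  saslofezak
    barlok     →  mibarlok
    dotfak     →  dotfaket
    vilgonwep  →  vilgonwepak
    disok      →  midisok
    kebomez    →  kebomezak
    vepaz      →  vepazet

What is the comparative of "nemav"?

nemavet

disok and dotfak both end in -k yet inflect differently (midisok, dotfaket), so the final letter is not what conditions the rule; the last vowel is.
"nemav" has last vowel 'a'. The stems whose last vowel is 'a' (dotfak → dotfaket, vepaz → vepazet) add -et.
The other patterns: stems whose last vowel is 'o' add the prefix mi-; stems whose last vowel is 'e' add -ak.
So nemav → nemavet.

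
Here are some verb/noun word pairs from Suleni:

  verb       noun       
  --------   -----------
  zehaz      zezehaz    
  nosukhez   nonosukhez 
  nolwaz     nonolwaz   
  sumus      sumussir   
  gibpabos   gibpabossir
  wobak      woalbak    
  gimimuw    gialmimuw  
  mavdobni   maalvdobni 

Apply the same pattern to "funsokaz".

fufunsokaz

zehaz and wobak both have last vowel 'a' yet inflect differently (zezehaz, woalbak), so the last vowel is not what conditions the rule; the final letter is.
"funsokaz" ends in -z. The stems ending in -z (zehaz → zezehaz, nosukhez → nonosukhez, nolwaz → nonolwaz) repeat the first consonant+vowel as a prefix.
So funsokaz → fufunsokaz.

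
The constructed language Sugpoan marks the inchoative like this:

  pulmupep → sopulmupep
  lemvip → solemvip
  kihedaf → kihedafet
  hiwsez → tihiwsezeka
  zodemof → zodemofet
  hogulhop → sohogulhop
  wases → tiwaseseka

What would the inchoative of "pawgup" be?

sopawgup

zodemof and hogulhop both have last vowel 'o' yet inflect differently (zodemofet, sohogulhop), so the last vowel is not what conditions the rule; the final letter is.
"pawgup" ends in -p. The stems ending in -p (pulmupep → sopulmupep, hogulhop → sohogulhop, lemvip → solemvip) add the prefix so-.
The other patterns: stems ending in -f add -et; stems ending in -s or -z add ti- … -eka around the stem.
So pawgup → sopawgup.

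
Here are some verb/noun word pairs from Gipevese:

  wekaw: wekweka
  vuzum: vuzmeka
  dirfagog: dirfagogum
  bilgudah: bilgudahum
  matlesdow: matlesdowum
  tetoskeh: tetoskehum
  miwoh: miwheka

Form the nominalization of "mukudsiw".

matlesdow and wekaw both end in -w yet inflect differently (matlesdowum, wekweka), so the final letter is not what conditions the rule; the number of vowels is.
"mukudsiw" has 3 vowels. The stems with 3 vowels (matlesdow → matlesdowum, dirfagog → dirfagogum, tetoskeh → tetoskehum) add -um.
So mukudsiw → mukudsiwum.

mukudsiwum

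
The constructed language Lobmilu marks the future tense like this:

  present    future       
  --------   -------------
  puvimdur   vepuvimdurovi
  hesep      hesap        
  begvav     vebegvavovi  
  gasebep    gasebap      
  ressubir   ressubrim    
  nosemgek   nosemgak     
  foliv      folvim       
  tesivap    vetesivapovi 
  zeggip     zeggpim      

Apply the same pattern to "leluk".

velelukovi

"leluk" has last vowel 'u'. The one such stem in the data (puvimdur → vepuvimdurovi) adds ve- … -ovi around the stem, so the same rule applies.
So leluk → velelukovi.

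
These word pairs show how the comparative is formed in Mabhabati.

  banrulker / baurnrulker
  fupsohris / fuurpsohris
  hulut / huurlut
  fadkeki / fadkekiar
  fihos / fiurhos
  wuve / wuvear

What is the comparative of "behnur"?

beurhnur

"behnur" ends in a consonant. The stems ending in a consonant (banrulker → baurnrulker, fupsohris → fuurpsohris, hulut → huurlut) insert -ur- after the first vowel.
The other pattern: stems ending in a vowel add -ar.
So behnur → beurhnur.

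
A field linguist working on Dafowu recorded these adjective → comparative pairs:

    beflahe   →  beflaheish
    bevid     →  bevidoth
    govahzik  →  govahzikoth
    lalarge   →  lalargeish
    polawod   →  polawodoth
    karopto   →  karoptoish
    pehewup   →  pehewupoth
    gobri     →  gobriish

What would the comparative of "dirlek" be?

dirlekoth

gobri and bevid both have last vowel 'i' yet inflect differently (gobriish, bevidoth), so the last vowel is not what conditions the rule; whether the stem ends in a vowel or a consonant is.
"dirlek" ends in a consonant. The stems ending in a consonant (pehewup → pehewupoth, bevid → bevidoth, govahzik → govahzikoth) add -oth.
So dirlek → dirlekoth.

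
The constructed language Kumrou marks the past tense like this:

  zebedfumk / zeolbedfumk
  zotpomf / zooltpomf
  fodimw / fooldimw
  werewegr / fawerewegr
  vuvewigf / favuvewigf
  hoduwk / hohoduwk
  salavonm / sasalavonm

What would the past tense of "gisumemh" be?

giolsumemh

vuvewigf and zotpomf both end in -f yet inflect differently (favuvewigf, zooltpomf), so the final letter is not what conditions the rule; the second-to-last letter is.
"gisumemh" has second-to-last letter 'm'. The stems whose second-to-last letter is 'm' (zotpomf → zooltpomf, zebedfumk → zeolbedfumk, fodimw → fooldimw) insert -ol- after the first vowel.
The other patterns: stems whose second-to-last letter is 'g' add the prefix fa-; stems whose second-to-last letter is 'n' or 'w' repeat the first consonant+vowel as a prefix.
So gisumemh → giolsumemh.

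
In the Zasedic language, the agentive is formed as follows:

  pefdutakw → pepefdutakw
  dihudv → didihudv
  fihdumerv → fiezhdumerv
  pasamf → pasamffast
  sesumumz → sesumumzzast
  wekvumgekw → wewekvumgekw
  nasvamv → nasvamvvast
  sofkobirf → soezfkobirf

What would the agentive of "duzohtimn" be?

pasamf and sofkobirf both end in -f yet inflect differently (pasamffast, soezfkobirf), so the final letter is not what conditions the rule; the second-to-last letter is.
"duzohtimn" has second-to-last letter 'm'. The stems whose second-to-last letter is 'm' (sesumumz → sesumumzzast, pasamf → pasamffast, nasvamv → nasvamvvast) double the final consonant and add -ast.
So duzohtimn → duzohtimnnast.

duzohtimnnast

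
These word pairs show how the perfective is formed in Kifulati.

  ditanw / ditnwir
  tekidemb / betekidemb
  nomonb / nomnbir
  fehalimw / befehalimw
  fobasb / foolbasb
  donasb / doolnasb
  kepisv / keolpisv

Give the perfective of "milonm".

nomonb and donasb both end in -b yet inflect differently (nomnbir, doolnasb), so the final letter is not what conditions the rule; the second-to-last letter is.
"milonm" has second-to-last letter 'n'. The stems whose second-to-last letter is 'n' (ditanw → ditnwir, nomonb → nomnbir) delete the last vowel and add -ir.
The other patterns: stems whose second-to-last letter is 's' insert -ol- after the first vowel; stems whose second-to-last letter is 'm' add the prefix be-.
So milonm → milnmir.

milnmir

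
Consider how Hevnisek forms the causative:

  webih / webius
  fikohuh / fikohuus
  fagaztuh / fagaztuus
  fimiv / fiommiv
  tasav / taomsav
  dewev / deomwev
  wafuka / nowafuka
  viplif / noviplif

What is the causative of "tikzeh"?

"tikzeh" ends in -h. The stems ending in -h (webih → webius, fikohuh → fikohuus, fagaztuh → fagaztuus) drop the final letter and add -us.
The other patterns: stems ending in -v insert -om- after the first vowel; stems ending in -a or -f add the prefix no-.
So tikzeh → tikzeus.

tikzeus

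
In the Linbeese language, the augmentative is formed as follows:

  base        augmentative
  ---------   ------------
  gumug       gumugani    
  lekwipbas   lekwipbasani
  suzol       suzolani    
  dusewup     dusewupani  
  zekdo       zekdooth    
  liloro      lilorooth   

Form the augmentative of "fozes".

suzol and zekdo both have last vowel 'o' yet inflect differently (suzolani, zekdooth), so the last vowel is not what conditions the rule; whether the stem ends in a vowel or a consonant is.
"fozes" ends in a consonant. The stems ending in a consonant (gumug → gumugani, lekwipbas → lekwipbasani, suzol → suzolani) add -ani.
The other pattern: stems ending in a vowel add -oth.
So fozes → fozesani.

fozesani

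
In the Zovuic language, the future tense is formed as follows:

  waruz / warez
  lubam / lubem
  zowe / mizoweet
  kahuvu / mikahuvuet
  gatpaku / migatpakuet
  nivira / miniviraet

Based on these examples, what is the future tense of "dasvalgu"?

"dasvalgu" ends in a vowel. The stems ending in a vowel (zowe → mizoweet, kahuvu → mikahuvuet, gatpaku → migatpakuet) add mi- … -et around the stem.
The other pattern: stems ending in a consonant change the last vowel to 'e'.
So dasvalgu → midasvalguet.

midasvalguet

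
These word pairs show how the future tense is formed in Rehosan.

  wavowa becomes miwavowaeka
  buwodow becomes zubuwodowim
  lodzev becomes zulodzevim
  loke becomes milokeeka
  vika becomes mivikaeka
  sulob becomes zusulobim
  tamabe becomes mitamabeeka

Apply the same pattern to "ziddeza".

lodzev and tamabe both have last vowel 'e' yet inflect differently (zulodzevim, mitamabeeka), so the last vowel is not what conditions the rule; whether the stem ends in a vowel or a consonant is.
"ziddeza" ends in a vowel. The stems ending in a vowel (wavowa → miwavowaeka, tamabe → mitamabeeka, loke → milokeeka) add mi- … -eka around the stem.
The other pattern: stems ending in a consonant add zu- … -im around the stem.
So ziddeza → miziddezaeka.

miziddezaeka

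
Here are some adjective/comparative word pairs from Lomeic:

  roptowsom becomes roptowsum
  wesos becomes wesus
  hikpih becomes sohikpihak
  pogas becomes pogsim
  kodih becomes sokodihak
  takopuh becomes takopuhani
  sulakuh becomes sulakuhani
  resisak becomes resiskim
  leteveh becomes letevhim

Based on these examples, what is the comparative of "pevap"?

"pevap" has last vowel 'a'. The stems whose last vowel is 'a' (resisak → resiskim, pogas → pogsim) delete the last vowel and add -im.
The other patterns: stems whose last vowel is 'u' add -ani; stems whose last vowel is 'i' add so- … -ak around the stem; stems whose last vowel is 'o' change the last vowel to 'u'.
So pevap → pevpim.

pevpim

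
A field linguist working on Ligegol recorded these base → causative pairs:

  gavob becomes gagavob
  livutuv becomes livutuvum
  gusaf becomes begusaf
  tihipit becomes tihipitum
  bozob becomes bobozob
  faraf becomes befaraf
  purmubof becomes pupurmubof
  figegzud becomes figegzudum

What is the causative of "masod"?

mamasod

"masod" has last vowel 'o'. The stems whose last vowel is 'o' (purmubof → pupurmubof, gavob → gagavob, bozob → bobozob) repeat the first consonant+vowel as a prefix.
So masod → mamasod.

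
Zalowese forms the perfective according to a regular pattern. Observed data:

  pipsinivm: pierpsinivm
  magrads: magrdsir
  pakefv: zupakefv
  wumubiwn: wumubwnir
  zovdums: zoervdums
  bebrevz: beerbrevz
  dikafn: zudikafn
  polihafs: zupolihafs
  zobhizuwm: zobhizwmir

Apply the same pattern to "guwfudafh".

polihafs and magrads both end in -s yet inflect differently (zupolihafs, magrdsir), so the final letter is not what conditions the rule; the second-to-last letter is.
"guwfudafh" has second-to-last letter 'f'. The stems whose second-to-last letter is 'f' (pakefv → zupakefv, polihafs → zupolihafs, dikafn → zudikafn) add the prefix zu-.
The other patterns: stems whose second-to-last letter is 'd' or 'w' delete the last vowel and add -ir; stems whose second-to-last letter is 'm' or 'v' insert -er- after the first vowel.
So guwfudafh → zuguwfudafh.

zuguwfudafh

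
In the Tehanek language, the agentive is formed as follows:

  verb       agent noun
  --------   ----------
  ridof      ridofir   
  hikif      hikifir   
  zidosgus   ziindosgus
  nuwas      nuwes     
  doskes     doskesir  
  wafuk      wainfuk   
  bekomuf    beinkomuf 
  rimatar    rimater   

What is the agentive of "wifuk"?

nuwas and zidosgus both end in -s yet inflect differently (nuwes, ziindosgus), so the final letter is not what conditions the rule; the last vowel is.
"wifuk" has last vowel 'u'. The stems whose last vowel is 'u' (bekomuf → beinkomuf, zidosgus → ziindosgus, wafuk → wainfuk) insert -in- after the first vowel.
So wifuk → wiinfuk.

wiinfuk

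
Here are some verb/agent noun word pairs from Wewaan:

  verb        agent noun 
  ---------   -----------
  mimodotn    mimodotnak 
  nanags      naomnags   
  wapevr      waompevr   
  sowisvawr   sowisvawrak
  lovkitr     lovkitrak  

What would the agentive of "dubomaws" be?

dubomawsak

"dubomaws" has second-to-last letter 'w'. The one such stem in the data (sowisvawr → sowisvawrak) adds -ak, so the same rule applies.
So dubomaws → dubomawsak.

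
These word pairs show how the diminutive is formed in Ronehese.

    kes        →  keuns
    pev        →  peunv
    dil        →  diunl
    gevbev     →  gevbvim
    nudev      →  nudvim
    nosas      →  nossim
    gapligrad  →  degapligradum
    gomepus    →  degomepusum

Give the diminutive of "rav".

raunv

"rav" has 1 vowel. The stems with 1 vowel (kes → keuns, pev → peunv, dil → diunl) insert -un- after the first vowel.
The other patterns: stems with 2 vowels delete the last vowel and add -im; stems with 3 vowels add de- … -um around the stem.
So rav → raunv.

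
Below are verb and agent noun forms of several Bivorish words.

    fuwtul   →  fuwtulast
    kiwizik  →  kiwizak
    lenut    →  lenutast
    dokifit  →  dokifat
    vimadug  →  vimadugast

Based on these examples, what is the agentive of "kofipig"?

"kofipig" has last vowel 'i'. The stems whose last vowel is 'i' (kiwizik → kiwizak, dokifit → dokifat) change the last vowel to 'a'.
So kofipig → kofipag.

kofipag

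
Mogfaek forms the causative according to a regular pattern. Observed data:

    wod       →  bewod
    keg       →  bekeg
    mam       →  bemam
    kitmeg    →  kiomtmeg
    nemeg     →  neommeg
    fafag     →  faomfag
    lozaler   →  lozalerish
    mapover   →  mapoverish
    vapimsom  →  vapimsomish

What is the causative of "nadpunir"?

nadpunirish

keg and kitmeg both end in -g yet inflect differently (bekeg, kiomtmeg), so the final letter is not what conditions the rule; the number of vowels is.
"nadpunir" has 3 vowels. The stems with 3 vowels (lozaler → lozalerish, mapover → mapoverish, vapimsom → vapimsomish) add -ish.
So nadpunir → nadpunirish.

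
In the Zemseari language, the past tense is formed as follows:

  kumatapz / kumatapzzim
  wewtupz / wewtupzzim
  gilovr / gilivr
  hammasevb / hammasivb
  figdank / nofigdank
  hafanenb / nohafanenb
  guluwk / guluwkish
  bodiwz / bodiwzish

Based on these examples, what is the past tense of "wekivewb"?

"wekivewb" has second-to-last letter 'w'. The stems whose second-to-last letter is 'w' (guluwk → guluwkish, bodiwz → bodiwzish) add -ish.
So wekivewb → wekivewbish.

wekivewbish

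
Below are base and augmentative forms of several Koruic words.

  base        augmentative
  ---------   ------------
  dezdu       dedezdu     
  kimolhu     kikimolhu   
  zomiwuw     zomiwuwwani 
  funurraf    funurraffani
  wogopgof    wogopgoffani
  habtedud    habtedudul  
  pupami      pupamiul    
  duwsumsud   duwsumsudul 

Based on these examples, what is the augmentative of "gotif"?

gotiffani

dezdu and zomiwuw both have last vowel 'u' yet inflect differently (dedezdu, zomiwuwwani), so the last vowel is not what conditions the rule; the final letter is.
"gotif" ends in -f. The stems ending in -f (funurraf → funurraffani, wogopgof → wogopgoffani) double the final consonant and add -ani.
So gotif → gotiffani.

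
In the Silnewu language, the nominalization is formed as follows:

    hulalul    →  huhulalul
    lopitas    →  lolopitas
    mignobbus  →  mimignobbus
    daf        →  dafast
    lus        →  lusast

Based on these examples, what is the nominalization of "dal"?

lopitas and lus both end in -s yet inflect differently (lolopitas, lusast), so the final letter is not what conditions the rule; the number of vowels is.
"dal" has 1 vowel. The stems with 1 vowel (daf → dafast, lus → lusast) add -ast.
The other pattern: stems with 3 vowels repeat the first consonant+vowel as a prefix.
So dal → dalast.

dalast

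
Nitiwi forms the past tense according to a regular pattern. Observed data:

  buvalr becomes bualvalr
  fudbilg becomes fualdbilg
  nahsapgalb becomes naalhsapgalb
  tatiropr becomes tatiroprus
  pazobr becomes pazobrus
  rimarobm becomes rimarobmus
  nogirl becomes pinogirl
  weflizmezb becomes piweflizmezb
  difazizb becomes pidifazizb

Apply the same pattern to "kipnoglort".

pikipnoglort

buvalr and tatiropr both end in -r yet inflect differently (bualvalr, tatiroprus), so the final letter is not what conditions the rule; the second-to-last letter is.
"kipnoglort" has second-to-last letter 'r'. The one such stem in the data (nogirl → pinogirl) adds the prefix pi-, so the same rule applies.
So kipnoglort → pikipnoglort.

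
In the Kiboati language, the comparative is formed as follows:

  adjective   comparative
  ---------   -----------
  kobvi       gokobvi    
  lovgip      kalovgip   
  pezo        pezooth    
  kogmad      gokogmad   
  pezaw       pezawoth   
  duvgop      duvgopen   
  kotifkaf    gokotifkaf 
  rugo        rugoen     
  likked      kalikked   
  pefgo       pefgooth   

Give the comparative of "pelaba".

pelabaoth

kogmad and likked both end in -d yet inflect differently (gokogmad, kalikked), so the final letter is not what conditions the rule; the first letter is.
"pelaba" begins with p-. The stems beginning with p- (pezo → pezooth, pezaw → pezawoth, pefgo → pefgooth) add -oth.
The other patterns: stems beginning with k- add the prefix go-; stems beginning with l- add the prefix ka-; stems beginning with d- or r- add -en.
So pelaba → pelabaoth.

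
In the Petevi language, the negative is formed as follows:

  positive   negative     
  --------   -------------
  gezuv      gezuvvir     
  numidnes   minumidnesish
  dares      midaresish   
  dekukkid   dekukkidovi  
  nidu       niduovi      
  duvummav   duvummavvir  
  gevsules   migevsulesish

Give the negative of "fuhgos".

mifuhgosish

"fuhgos" ends in -s. The stems ending in -s (gevsules → migevsulesish, dares → midaresish, numidnes → minumidnesish) add mi- … -ish around the stem.
So fuhgos → mifuhgosish.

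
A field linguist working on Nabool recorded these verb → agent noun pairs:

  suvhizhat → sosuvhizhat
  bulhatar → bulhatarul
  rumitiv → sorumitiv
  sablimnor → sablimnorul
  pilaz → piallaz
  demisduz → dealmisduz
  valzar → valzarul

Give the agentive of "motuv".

pilaz and valzar both have last vowel 'a' yet inflect differently (piallaz, valzarul), so the last vowel is not what conditions the rule; the final letter is.
"motuv" ends in -v. The one such stem in the data (rumitiv → sorumitiv) adds the prefix so-, so the same rule applies.
So motuv → somotuv.

somotuv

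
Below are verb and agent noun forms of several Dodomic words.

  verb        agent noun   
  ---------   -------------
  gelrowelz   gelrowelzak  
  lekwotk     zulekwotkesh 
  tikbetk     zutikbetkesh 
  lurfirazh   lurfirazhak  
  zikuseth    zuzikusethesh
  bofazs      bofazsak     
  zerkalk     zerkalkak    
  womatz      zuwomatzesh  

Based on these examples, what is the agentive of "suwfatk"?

zusuwfatkesh

womatz and gelrowelz both end in -z yet inflect differently (zuwomatzesh, gelrowelzak), so the final letter is not what conditions the rule; the second-to-last letter is.
"suwfatk" has second-to-last letter 't'. The stems whose second-to-last letter is 't' (womatz → zuwomatzesh, zikuseth → zuzikusethesh, lekwotk → zulekwotkesh) add zu- … -esh around the stem.
So suwfatk → zusuwfatkesh.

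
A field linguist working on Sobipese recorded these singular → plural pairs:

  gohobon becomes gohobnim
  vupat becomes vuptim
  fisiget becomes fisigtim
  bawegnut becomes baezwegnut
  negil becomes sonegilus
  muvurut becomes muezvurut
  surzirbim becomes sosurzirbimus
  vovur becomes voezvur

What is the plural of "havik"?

"havik" has last vowel 'i'. The stems whose last vowel is 'i' (negil → sonegilus, surzirbim → sosurzirbimus) add so- … -us around the stem.
The other patterns: stems whose last vowel is 'u' insert -ez- after the first vowel; stems whose last vowel is 'a', 'e' or 'o' delete the last vowel and add -im.
So havik → sohavikus.

sohavikus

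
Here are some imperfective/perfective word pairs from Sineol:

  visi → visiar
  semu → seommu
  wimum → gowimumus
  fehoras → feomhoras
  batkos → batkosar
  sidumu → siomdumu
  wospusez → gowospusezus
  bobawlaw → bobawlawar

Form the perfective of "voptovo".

voptovoar

fehoras and batkos both end in -s yet inflect differently (feomhoras, batkosar), so the final letter is not what conditions the rule; the first letter is.
"voptovo" begins with v-. The one such stem in the data (visi → visiar) adds -ar, so the same rule applies.
So voptovo → voptovoar.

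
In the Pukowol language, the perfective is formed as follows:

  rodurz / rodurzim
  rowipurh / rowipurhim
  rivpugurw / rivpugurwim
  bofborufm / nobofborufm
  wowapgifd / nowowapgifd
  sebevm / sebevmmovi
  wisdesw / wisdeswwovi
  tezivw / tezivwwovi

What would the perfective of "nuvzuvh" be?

nuvzuvhhovi

"nuvzuvh" has second-to-last letter 'v'. The stems whose second-to-last letter is 'v' (sebevm → sebevmmovi, tezivw → tezivwwovi) double the final consonant and add -ovi.
So nuvzuvh → nuvzuvhhovi.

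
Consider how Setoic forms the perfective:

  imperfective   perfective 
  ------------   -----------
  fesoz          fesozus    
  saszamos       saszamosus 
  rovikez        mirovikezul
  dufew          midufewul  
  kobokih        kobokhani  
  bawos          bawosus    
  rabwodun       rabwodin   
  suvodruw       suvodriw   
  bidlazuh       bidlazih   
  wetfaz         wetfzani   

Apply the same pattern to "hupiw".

"hupiw" has last vowel 'i'. The one such stem in the data (kobokih → kobokhani) deletes the last vowel and adds -ani (as does wetfaz), so the same rule applies.
So hupiw → hupwani.

hupwani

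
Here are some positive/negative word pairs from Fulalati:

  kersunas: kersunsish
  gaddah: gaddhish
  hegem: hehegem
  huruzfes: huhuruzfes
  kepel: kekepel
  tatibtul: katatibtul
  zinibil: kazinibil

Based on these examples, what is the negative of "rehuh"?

"rehuh" has last vowel 'u'. The one such stem in the data (tatibtul → katatibtul) adds the prefix ka-, so the same rule applies.
So rehuh → karehuh.

karehuh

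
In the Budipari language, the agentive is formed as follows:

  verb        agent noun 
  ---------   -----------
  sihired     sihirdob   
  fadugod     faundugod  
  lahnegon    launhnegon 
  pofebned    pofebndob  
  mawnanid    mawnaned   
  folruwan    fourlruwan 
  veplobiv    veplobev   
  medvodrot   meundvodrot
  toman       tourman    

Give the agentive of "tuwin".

tuwen

folruwan and lahnegon both end in -n yet inflect differently (fourlruwan, launhnegon), so the final letter is not what conditions the rule; the last vowel is.
"tuwin" has last vowel 'i'. The stems whose last vowel is 'i' (mawnanid → mawnaned, veplobiv → veplobev) change the last vowel to 'e'.
The other patterns: stems whose last vowel is 'a' insert -ur- after the first vowel; stems whose last vowel is 'o' insert -un- after the first vowel; stems whose last vowel is 'e' delete the last vowel and add -ob.
So tuwin → tuwen.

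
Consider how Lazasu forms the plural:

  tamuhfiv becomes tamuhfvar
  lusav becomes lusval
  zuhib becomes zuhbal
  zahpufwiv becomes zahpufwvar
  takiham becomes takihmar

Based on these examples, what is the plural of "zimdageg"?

zimdaggar

tamuhfiv and lusav both end in -v yet inflect differently (tamuhfvar, lusval), so the final letter is not what conditions the rule; the number of vowels is.
"zimdageg" has 3 vowels. The stems with 3 vowels (tamuhfiv → tamuhfvar, zahpufwiv → zahpufwvar, takiham → takihmar) delete the last vowel and add -ar.
The other pattern: stems with 2 vowels delete the last vowel and add -al.
So zimdageg → zimdaggar.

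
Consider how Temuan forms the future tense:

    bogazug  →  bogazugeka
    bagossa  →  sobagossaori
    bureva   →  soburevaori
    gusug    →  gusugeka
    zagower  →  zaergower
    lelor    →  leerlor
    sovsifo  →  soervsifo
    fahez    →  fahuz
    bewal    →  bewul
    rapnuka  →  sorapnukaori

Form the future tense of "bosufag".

bosufageka

bewal and rapnuka both have last vowel 'a' yet inflect differently (bewul, sorapnukaori), so the last vowel is not what conditions the rule; the final letter is.
"bosufag" ends in -g. The stems ending in -g (bogazug → bogazugeka, gusug → gusugeka) add -eka.
The other patterns: stems ending in -l or -z change the last vowel to 'u'; stems ending in -a add so- … -ori around the stem; stems ending in -o or -r insert -er- after the first vowel.
So bosufag → bosufageka.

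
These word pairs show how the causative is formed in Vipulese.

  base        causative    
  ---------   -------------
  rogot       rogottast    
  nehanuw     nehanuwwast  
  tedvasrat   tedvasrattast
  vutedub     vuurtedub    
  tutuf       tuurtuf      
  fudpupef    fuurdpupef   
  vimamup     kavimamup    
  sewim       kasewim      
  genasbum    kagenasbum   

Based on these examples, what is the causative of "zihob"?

nehanuw and vutedub both have last vowel 'u' yet inflect differently (nehanuwwast, vuurtedub), so the last vowel is not what conditions the rule; the final letter is.
"zihob" ends in -b. The one such stem in the data (vutedub → vuurtedub) inserts -ur- after the first vowel (as do tutuf, fudpupef), so the same rule applies.
The other patterns: stems ending in -t or -w double the final consonant and add -ast; stems ending in -m or -p add the prefix ka-.
So zihob → ziurhob.

ziurhob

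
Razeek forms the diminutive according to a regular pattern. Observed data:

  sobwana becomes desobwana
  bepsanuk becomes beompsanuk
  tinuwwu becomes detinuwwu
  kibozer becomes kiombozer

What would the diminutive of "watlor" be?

bepsanuk and tinuwwu both have last vowel 'u' yet inflect differently (beompsanuk, detinuwwu), so the last vowel is not what conditions the rule; whether the stem ends in a vowel or a consonant is.
"watlor" ends in a consonant. The stems ending in a consonant (bepsanuk → beompsanuk, kibozer → kiombozer) insert -om- after the first vowel.
The other pattern: stems ending in a vowel add the prefix de-.
So watlor → waomtlor.

waomtlor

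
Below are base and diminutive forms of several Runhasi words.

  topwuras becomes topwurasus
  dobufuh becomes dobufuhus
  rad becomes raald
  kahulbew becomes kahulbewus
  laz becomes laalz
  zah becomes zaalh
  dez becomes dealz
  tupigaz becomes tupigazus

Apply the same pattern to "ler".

lealr

dobufuh and zah both end in -h yet inflect differently (dobufuhus, zaalh), so the final letter is not what conditions the rule; the number of vowels is.
"ler" has 1 vowel. The stems with 1 vowel (zah → zaalh, dez → dealz, laz → laalz) insert -al- after the first vowel.
So ler → lealr.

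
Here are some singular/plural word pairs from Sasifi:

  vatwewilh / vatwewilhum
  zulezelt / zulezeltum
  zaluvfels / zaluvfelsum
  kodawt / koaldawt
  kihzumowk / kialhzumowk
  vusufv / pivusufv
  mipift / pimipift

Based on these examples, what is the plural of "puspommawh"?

pualspommawh

zulezelt and kodawt both end in -t yet inflect differently (zulezeltum, koaldawt), so the final letter is not what conditions the rule; the second-to-last letter is.
"puspommawh" has second-to-last letter 'w'. The stems whose second-to-last letter is 'w' (kodawt → koaldawt, kihzumowk → kialhzumowk) insert -al- after the first vowel.
So puspommawh → pualspommawh.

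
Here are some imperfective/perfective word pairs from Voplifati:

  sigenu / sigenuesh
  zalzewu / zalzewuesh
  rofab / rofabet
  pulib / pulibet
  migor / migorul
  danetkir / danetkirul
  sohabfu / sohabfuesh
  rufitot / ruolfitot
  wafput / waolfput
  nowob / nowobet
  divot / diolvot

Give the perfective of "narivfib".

narivfibet

"narivfib" ends in -b. The stems ending in -b (nowob → nowobet, rofab → rofabet, pulib → pulibet) add -et.
The other patterns: stems ending in -t insert -ol- after the first vowel; stems ending in -u add -esh; stems ending in -r add -ul.
So narivfib → narivfibet.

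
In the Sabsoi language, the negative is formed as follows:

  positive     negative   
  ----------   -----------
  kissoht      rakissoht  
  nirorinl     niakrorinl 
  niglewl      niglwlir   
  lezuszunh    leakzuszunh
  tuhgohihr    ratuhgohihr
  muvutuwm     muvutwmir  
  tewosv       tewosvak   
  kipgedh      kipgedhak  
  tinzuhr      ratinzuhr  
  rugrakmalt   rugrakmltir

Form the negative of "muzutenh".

lezuszunh and kipgedh both end in -h yet inflect differently (leakzuszunh, kipgedhak), so the final letter is not what conditions the rule; the second-to-last letter is.
"muzutenh" has second-to-last letter 'n'. The stems whose second-to-last letter is 'n' (lezuszunh → leakzuszunh, nirorinl → niakrorinl) insert -ak- after the first vowel.
So muzutenh → muakzutenh.

muakzutenh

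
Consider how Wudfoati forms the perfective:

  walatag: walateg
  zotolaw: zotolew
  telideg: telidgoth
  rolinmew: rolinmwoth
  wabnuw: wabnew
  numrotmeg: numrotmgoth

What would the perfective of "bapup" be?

bapep

"bapup" has last vowel 'u'. The one such stem in the data (wabnuw → wabnew) changes the last vowel to 'e' (as do walatag, zotolaw), so the same rule applies.
So bapup → bapep.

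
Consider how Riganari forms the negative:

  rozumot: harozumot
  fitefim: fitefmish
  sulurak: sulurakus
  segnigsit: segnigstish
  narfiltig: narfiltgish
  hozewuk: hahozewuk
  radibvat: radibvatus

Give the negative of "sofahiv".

sofahvish

"sofahiv" has last vowel 'i'. The stems whose last vowel is 'i' (narfiltig → narfiltgish, segnigsit → segnigstish, fitefim → fitefmish) delete the last vowel and add -ish.
So sofahiv → sofahvish.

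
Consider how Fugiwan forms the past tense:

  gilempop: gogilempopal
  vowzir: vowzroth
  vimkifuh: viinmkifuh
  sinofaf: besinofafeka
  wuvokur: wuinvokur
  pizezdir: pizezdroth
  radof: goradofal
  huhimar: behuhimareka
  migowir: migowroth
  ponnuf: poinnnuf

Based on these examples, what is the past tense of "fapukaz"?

befapukazeka

huhimar and migowir both end in -r yet inflect differently (behuhimareka, migowroth), so the final letter is not what conditions the rule; the last vowel is.
"fapukaz" has last vowel 'a'. The stems whose last vowel is 'a' (sinofaf → besinofafeka, huhimar → behuhimareka) add be- … -eka around the stem.
The other patterns: stems whose last vowel is 'i' delete the last vowel and add -oth; stems whose last vowel is 'o' add go- … -al around the stem; stems whose last vowel is 'u' insert -in- after the first vowel.
So fapukaz → befapukazeka.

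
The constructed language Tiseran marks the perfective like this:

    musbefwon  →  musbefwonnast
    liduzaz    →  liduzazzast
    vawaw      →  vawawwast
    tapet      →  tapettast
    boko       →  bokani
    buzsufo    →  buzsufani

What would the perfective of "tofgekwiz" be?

musbefwon and boko both have last vowel 'o' yet inflect differently (musbefwonnast, bokani), so the last vowel is not what conditions the rule; whether the stem ends in a vowel or a consonant is.
"tofgekwiz" ends in a consonant. The stems ending in a consonant (liduzaz → liduzazzast, musbefwon → musbefwonnast, vawaw → vawawwast) double the final consonant and add -ast.
The other pattern: stems ending in a vowel drop the final letter and add -ani.
So tofgekwiz → tofgekwizzast.

tofgekwizzast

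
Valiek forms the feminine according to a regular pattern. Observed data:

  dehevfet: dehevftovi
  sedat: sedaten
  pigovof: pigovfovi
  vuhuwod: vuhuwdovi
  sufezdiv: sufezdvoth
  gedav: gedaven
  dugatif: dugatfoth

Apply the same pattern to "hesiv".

pigovof and dugatif both end in -f yet inflect differently (pigovfovi, dugatfoth), so the final letter is not what conditions the rule; the last vowel is.
"hesiv" has last vowel 'i'. The stems whose last vowel is 'i' (dugatif → dugatfoth, sufezdiv → sufezdvoth) delete the last vowel and add -oth.
So hesiv → hesvoth.

hesvoth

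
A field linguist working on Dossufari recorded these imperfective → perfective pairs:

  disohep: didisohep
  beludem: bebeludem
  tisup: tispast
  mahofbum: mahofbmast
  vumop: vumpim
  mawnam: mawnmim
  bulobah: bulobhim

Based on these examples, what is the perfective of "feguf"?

disohep and tisup both end in -p yet inflect differently (didisohep, tispast), so the final letter is not what conditions the rule; the last vowel is.
"feguf" has last vowel 'u'. The stems whose last vowel is 'u' (tisup → tispast, mahofbum → mahofbmast) delete the last vowel and add -ast.
The other patterns: stems whose last vowel is 'e' repeat the first consonant+vowel as a prefix; stems whose last vowel is 'a' or 'o' delete the last vowel and add -im.
So feguf → fegfast.

fegfast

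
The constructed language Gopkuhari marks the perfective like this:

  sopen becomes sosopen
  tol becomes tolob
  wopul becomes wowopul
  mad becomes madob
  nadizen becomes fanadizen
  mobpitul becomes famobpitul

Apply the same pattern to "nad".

nadob

"nad" has 1 vowel. The stems with 1 vowel (tol → tolob, mad → madob) add -ob.
The other patterns: stems with 2 vowels repeat the first consonant+vowel as a prefix; stems with 3 vowels add the prefix fa-.
So nad → nadob.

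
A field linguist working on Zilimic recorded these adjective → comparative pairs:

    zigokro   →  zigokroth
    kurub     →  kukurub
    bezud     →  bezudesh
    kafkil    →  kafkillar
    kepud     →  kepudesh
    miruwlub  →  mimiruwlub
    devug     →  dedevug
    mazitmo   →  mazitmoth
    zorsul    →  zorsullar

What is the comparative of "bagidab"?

babagidab

zorsul and kepud both have last vowel 'u' yet inflect differently (zorsullar, kepudesh), so the last vowel is not what conditions the rule; the final letter is.
"bagidab" ends in -b. The stems ending in -b (miruwlub → mimiruwlub, kurub → kukurub) repeat the first consonant+vowel as a prefix.
So bagidab → babagidab.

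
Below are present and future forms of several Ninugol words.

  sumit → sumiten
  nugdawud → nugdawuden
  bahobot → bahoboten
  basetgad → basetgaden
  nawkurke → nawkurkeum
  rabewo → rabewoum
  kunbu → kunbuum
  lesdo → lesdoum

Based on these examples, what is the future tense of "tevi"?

tevium

bahobot and rabewo both have last vowel 'o' yet inflect differently (bahoboten, rabewoum), so the last vowel is not what conditions the rule; whether the stem ends in a vowel or a consonant is.
"tevi" ends in a vowel. The stems ending in a vowel (nawkurke → nawkurkeum, rabewo → rabewoum, kunbu → kunbuum) add -um.
The other pattern: stems ending in a consonant add -en.
So tevi → tevium.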